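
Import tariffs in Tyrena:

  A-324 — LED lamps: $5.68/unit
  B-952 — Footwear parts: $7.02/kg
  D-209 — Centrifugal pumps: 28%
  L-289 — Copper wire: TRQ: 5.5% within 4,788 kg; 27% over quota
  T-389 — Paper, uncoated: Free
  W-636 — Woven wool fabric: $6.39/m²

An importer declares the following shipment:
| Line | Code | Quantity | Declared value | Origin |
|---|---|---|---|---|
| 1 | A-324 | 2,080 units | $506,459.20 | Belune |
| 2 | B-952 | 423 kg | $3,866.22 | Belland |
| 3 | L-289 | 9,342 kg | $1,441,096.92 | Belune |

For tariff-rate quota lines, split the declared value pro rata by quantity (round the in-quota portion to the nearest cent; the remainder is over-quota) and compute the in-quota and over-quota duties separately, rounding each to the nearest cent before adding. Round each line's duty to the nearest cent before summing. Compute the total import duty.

Line 1 (A-324, Belune, 2,080 units, $506,459.20):
Base rate for A-324 is $5.68/unit.
Duty = 2,080 × $5.68 = $11,814.40.
Line 2 (B-952, Belland, 423 kg, $3,866.22):
Base rate for B-952 is $7.02/kg.
Duty = 423 × $7.02 = $2,969.46.
Line 3 (L-289, Belune, 9,342 kg, $1,441,096.92):
Code L-289 is under a tariff-rate quota (threshold 4,788 kg). In-quota: 4,788 kg at 5.5%; over-quota: 4,554 kg at 27%.
Pro-rata value split: in-quota = $1,441,096.92 × 4,788/9,342 = $738,596.88; over-quota = $1,441,096.92 − $738,596.88 = $702,500.04.
In-quota duty = $738,596.88 × 5.5% = $40,622.83. Over-quota duty = $702,500.04 × 27% = $189,675.01.
Line duty = $40,622.83 + $189,675.01 = $230,297.84.
Total = $11,814.40 + $2,969.46 + $230,297.84 = $245,081.70.

$245,081.70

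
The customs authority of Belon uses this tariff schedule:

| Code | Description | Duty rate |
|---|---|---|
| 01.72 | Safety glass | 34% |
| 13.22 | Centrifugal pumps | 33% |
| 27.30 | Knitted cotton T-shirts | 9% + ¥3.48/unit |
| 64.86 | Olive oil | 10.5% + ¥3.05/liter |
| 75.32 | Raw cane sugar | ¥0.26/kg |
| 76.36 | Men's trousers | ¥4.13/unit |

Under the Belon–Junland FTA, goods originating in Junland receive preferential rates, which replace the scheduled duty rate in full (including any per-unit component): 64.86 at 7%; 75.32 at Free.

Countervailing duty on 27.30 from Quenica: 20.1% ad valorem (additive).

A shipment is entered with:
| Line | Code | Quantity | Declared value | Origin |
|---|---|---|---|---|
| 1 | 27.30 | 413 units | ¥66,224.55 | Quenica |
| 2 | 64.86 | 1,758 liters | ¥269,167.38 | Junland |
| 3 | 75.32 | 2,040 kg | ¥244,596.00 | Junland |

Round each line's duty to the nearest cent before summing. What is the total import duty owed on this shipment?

Line 1 (27.30, Quenica, 413 units, ¥66,224.55):
Base rate for 27.30 is 9% + ¥3.48/unit.
Additional duty on 27.30 from Quenica: +20.1%. Applied ad valorem rate: 9% + 20.1% = 29.1%.
Duty = ¥66,224.55 × 29.1% + 413 × ¥3.48 = ¥20,708.58.
Line 2 (64.86, Junland, 1,758 liters, ¥269,167.38):
Base rate for 64.86 is 10.5% + ¥3.05/liter.
Origin Junland qualifies under the Belon–Junland agreement and 64.86 is covered: preferential rate 7% applies instead.
Duty = ¥269,167.38 × 7% = ¥18,841.72.
Line 3 (75.32, Junland, 2,040 kg, ¥244,596.00):
Base rate for 75.32 is ¥0.26/kg.
Origin Junland qualifies under the Belon–Junland agreement and 75.32 is covered: preferential rate Free applies instead.
Duty = ¥244,596.00 × 0% = ¥0.00.
Total = ¥20,708.58 + ¥18,841.72 + ¥0.00 = ¥39,550.30.

¥39,550.30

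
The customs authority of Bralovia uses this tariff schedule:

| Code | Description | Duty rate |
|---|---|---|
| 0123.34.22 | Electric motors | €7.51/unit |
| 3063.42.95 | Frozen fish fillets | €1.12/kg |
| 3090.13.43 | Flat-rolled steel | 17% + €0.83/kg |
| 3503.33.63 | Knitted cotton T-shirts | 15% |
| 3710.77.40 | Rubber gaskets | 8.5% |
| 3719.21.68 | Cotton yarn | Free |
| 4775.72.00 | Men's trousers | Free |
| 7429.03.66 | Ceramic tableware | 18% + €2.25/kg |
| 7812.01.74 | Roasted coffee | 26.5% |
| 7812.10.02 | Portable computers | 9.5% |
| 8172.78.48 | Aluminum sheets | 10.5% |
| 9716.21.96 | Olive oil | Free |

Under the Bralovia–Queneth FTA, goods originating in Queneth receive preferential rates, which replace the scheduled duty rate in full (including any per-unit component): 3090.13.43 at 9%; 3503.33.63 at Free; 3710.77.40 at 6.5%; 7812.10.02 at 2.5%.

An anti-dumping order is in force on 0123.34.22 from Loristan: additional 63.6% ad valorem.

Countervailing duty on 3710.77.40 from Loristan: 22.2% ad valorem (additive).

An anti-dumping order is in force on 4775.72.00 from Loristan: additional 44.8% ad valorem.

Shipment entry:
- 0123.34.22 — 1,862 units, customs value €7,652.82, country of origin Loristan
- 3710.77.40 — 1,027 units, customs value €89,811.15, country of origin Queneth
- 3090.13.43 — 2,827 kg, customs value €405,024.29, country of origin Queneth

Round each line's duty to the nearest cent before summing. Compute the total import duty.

€61,140.72

Line 1 (0123.34.22, Loristan, 1,862 units, €7,652.82):
Base rate for 0123.34.22 is €7.51/unit.
Additional duty on 0123.34.22 from Loristan: +63.6% ad valorem. Applied ad valorem rate = 63.6%.
Duty = €7,652.82 × 63.6% + 1,862 × €7.51 = €18,850.81.
Line 2 (3710.77.40, Queneth, 1,027 units, €89,811.15):
Base rate for 3710.77.40 is 8.5%.
Origin Queneth qualifies under the Bralovia–Queneth agreement and 3710.77.40 is covered: preferential rate 6.5% applies instead.
The additional-duty order on 3710.77.40 targets Loristan, not Queneth; it does not apply.
Duty = €89,811.15 × 6.5% = €5,837.72.
Line 3 (3090.13.43, Queneth, 2,827 kg, €405,024.29):
Base rate for 3090.13.43 is 17% + €0.83/kg.
Origin Queneth qualifies under the Bralovia–Queneth agreement and 3090.13.43 is covered: preferential rate 9% applies instead.
Duty = €405,024.29 × 9% = €36,452.19.
Total = €18,850.81 + €5,837.72 + €36,452.19 = €61,140.72.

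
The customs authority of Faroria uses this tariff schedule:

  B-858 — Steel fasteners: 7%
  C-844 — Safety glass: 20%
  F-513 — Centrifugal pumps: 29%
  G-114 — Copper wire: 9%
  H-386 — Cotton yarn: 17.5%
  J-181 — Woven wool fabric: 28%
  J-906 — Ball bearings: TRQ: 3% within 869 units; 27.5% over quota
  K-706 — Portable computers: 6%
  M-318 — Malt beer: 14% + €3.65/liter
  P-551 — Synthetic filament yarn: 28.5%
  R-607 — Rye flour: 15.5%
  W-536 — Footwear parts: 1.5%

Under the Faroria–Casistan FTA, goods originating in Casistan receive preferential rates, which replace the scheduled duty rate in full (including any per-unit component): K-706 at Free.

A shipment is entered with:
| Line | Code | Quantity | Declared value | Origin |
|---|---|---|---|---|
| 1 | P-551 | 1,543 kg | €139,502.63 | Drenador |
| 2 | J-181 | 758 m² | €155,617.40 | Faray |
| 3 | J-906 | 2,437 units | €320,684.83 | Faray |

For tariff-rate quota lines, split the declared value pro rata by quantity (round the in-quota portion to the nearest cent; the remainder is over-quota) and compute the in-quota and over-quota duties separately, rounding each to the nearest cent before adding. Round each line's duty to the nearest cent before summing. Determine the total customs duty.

Line 1 (P-551, Drenador, 1,543 kg, €139,502.63):
Base rate for P-551 is 28.5%.
Duty = €139,502.63 × 28.5% = €39,758.25.
Line 2 (J-181, Faray, 758 m², €155,617.40):
Base rate for J-181 is 28%.
Duty = €155,617.40 × 28% = €43,572.87.
Line 3 (J-906, Faray, 2,437 units, €320,684.83):
Code J-906 is under a tariff-rate quota (threshold 869 units). In-quota: 869 units at 3%; over-quota: 1,568 units at 27.5%.
Pro-rata value split: in-quota = €320,684.83 × 869/2,437 = €114,351.71; over-quota = €320,684.83 − €114,351.71 = €206,333.12.
In-quota duty = €114,351.71 × 3% = €3,430.55. Over-quota duty = €206,333.12 × 27.5% = €56,741.61.
Line duty = €3,430.55 + €56,741.61 = €60,172.16.
Total = €39,758.25 + €43,572.87 + €60,172.16 = €143,503.28.

€143,503.28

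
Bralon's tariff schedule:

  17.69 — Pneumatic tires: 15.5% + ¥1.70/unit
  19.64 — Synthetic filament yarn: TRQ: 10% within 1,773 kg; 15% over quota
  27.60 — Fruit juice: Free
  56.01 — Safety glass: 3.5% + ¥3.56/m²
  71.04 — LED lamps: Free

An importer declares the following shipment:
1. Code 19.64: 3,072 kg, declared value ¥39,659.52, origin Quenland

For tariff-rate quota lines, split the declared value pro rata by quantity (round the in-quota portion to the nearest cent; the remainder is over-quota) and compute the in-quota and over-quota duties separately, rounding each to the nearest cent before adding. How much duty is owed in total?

Line 1 (19.64, Quenland, 3,072 kg, ¥39,659.52):
Code 19.64 is under a tariff-rate quota (threshold 1,773 kg). In-quota: 1,773 kg at 10%; over-quota: 1,299 kg at 15%.
Pro-rata value split: in-quota = ¥39,659.52 × 1,773/3,072 = ¥22,889.43; over-quota = ¥39,659.52 − ¥22,889.43 = ¥16,770.09.
In-quota duty = ¥22,889.43 × 10% = ¥2,288.94. Over-quota duty = ¥16,770.09 × 15% = ¥2,515.51.
Line duty = ¥2,288.94 + ¥2,515.51 = ¥4,804.45.

¥4,804.45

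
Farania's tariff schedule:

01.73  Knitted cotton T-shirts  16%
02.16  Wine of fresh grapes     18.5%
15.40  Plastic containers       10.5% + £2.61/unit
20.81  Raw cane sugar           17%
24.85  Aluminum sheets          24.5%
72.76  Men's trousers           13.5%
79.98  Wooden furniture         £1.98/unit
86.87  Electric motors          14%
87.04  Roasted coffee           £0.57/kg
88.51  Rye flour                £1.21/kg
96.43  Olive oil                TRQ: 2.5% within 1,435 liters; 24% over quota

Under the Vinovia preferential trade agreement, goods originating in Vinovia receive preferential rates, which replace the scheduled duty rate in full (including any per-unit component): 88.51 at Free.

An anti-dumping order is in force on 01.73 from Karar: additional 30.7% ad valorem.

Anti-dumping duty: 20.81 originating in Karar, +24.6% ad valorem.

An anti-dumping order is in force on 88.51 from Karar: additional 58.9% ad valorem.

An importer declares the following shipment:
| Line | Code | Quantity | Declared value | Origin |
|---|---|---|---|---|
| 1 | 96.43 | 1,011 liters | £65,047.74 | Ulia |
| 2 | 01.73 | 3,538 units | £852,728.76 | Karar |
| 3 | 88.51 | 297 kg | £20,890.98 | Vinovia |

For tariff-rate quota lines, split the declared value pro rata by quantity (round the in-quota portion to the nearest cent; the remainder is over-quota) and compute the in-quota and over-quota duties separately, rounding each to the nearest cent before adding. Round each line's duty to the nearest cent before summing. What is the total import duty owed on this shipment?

£399,850.52

Line 1 (96.43, Ulia, 1,011 liters, £65,047.74):
Code 96.43 is under a tariff-rate quota (threshold 1,435 liters). Quantity 1,011 liters is within the quota, so the in-quota rate 2.5% applies to the full value.
Duty = £65,047.74 × 2.5% = £1,626.19.
Line 2 (01.73, Karar, 3,538 units, £852,728.76):
Base rate for 01.73 is 16%.
Additional duty on 01.73 from Karar: +30.7%. Applied ad valorem rate: 16% + 30.7% = 46.7%.
Duty = £852,728.76 × 46.7% = £398,224.33.
Line 3 (88.51, Vinovia, 297 kg, £20,890.98):
Base rate for 88.51 is £1.21/kg.
Origin Vinovia qualifies under the Farania–Vinovia agreement and 88.51 is covered: preferential rate Free applies instead.
The additional-duty order on 88.51 targets Karar, not Vinovia; it does not apply.
Duty = £20,890.98 × 0% = £0.00.
Total = £1,626.19 + £398,224.33 + £0.00 = £399,850.52.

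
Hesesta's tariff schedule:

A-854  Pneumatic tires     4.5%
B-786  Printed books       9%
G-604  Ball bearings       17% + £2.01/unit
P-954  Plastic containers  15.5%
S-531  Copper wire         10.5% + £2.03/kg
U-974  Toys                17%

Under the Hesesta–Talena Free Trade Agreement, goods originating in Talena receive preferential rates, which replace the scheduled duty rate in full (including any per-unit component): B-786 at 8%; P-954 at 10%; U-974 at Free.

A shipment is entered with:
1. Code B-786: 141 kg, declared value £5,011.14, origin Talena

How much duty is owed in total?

Line 1 (B-786, Talena, 141 kg, £5,011.14):
Base rate for B-786 is 9%.
Origin Talena qualifies under the Hesesta–Talena agreement and B-786 is covered: preferential rate 8% applies instead.
Duty = £5,011.14 × 8% = £400.89.

£400.89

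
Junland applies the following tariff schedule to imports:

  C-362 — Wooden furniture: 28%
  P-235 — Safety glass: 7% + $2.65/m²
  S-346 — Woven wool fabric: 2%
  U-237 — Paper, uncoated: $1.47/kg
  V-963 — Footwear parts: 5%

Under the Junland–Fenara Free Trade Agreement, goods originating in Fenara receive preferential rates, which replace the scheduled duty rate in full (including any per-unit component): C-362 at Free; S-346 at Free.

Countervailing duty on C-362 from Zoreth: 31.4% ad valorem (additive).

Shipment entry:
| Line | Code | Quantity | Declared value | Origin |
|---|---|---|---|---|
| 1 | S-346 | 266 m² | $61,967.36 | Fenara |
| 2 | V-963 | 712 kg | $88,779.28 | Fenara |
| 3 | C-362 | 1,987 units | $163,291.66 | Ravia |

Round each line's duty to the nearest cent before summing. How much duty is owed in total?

Line 1 (S-346, Fenara, 266 m², $61,967.36):
Base rate for S-346 is 2%.
Origin Fenara qualifies under the Junland–Fenara agreement and S-346 is covered: preferential rate Free applies instead.
Duty = $61,967.36 × 0% = $0.00.
Line 2 (V-963, Fenara, 712 kg, $88,779.28):
Base rate for V-963 is 5%.
Origin Fenara is the FTA partner but V-963 is not on the preference list; base rate stands.
Duty = $88,779.28 × 5% = $4,438.96.
Line 3 (C-362, Ravia, 1,987 units, $163,291.66):
Base rate for C-362 is 28%.
C-362 has an FTA preferential rate, but origin Ravia is not Fenara; base rate stands.
The additional-duty order on C-362 targets Zoreth, not Ravia; it does not apply.
Duty = $163,291.66 × 28% = $45,721.66.
Total = $0.00 + $4,438.96 + $45,721.66 = $50,160.62.

$50,160.62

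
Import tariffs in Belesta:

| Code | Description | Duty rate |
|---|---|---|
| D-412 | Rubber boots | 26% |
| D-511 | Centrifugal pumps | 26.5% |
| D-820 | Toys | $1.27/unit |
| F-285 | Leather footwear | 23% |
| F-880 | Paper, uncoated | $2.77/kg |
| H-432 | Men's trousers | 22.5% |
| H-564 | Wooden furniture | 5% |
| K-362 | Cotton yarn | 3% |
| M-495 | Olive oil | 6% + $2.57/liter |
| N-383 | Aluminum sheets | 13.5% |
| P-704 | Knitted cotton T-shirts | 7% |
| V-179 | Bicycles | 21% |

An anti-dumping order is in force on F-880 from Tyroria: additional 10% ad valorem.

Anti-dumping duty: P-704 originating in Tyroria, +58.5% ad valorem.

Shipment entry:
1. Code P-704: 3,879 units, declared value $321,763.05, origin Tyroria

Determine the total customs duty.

Line 1 (P-704, Tyroria, 3,879 units, $321,763.05):
Base rate for P-704 is 7%.
Additional duty on P-704 from Tyroria: +58.5%. Applied ad valorem rate: 7% + 58.5% = 65.5%.
Duty = $321,763.05 × 65.5% = $210,754.80.

$210,754.80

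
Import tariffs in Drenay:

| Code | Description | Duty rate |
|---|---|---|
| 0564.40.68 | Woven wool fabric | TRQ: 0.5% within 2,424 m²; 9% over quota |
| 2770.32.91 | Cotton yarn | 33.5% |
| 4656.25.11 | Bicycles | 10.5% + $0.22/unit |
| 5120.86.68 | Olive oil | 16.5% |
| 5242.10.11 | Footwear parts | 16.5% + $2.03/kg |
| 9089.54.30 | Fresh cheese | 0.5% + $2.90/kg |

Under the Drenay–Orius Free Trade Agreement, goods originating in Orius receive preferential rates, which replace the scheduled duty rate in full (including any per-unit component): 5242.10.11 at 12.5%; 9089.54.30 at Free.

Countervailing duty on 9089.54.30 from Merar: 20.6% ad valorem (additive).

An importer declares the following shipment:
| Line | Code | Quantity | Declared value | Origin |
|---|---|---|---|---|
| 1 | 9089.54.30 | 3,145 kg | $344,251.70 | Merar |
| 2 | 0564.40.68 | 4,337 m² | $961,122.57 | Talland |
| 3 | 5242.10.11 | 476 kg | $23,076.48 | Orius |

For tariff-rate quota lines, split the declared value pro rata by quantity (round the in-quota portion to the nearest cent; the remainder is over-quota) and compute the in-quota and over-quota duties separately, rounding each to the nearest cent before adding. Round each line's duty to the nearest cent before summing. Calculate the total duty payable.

Line 1 (9089.54.30, Merar, 3,145 kg, $344,251.70):
Base rate for 9089.54.30 is 0.5% + $2.90/kg.
9089.54.30 has an FTA preferential rate, but origin Merar is not Orius; base rate stands.
Additional duty on 9089.54.30 from Merar: +20.6%. Applied ad valorem rate: 0.5% + 20.6% = 21.1%.
Duty = $344,251.70 × 21.1% + 3,145 × $2.90 = $81,757.61.
Line 2 (0564.40.68, Talland, 4,337 m², $961,122.57):
Code 0564.40.68 is under a tariff-rate quota (threshold 2,424 m²). In-quota: 2,424 m² at 0.5%; over-quota: 1,913 m² at 9%.
Pro-rata value split: in-quota = $961,122.57 × 2,424/4,337 = $537,182.64; over-quota = $961,122.57 − $537,182.64 = $423,939.93.
In-quota duty = $537,182.64 × 0.5% = $2,685.91. Over-quota duty = $423,939.93 × 9% = $38,154.59.
Line duty = $2,685.91 + $38,154.59 = $40,840.50.
Line 3 (5242.10.11, Orius, 476 kg, $23,076.48):
Base rate for 5242.10.11 is 16.5% + $2.03/kg.
Origin Orius qualifies under the Drenay–Orius agreement and 5242.10.11 is covered: preferential rate 12.5% applies instead.
Duty = $23,076.48 × 12.5% = $2,884.56.
Total = $81,757.61 + $40,840.50 + $2,884.56 = $125,482.67.

$125,482.67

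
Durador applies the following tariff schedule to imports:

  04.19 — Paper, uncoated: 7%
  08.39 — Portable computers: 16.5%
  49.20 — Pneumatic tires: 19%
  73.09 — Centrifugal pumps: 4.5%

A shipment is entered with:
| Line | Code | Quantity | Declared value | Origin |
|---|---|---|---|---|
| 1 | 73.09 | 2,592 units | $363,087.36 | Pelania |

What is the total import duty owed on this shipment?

Line 1 (73.09, Pelania, 2,592 units, $363,087.36):
Base rate for 73.09 is 4.5%.
Duty = $363,087.36 × 4.5% = $16,338.93.

$16,338.93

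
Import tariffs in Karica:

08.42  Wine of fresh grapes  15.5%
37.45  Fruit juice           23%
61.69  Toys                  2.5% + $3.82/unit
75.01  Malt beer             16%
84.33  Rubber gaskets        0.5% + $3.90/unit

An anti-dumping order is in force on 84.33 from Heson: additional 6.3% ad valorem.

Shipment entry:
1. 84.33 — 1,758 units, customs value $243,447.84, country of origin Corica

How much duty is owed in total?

$8,073.44

Line 1 (84.33, Corica, 1,758 units, $243,447.84):
Base rate for 84.33 is 0.5% + $3.90/unit.
The additional-duty order on 84.33 targets Heson, not Corica; it does not apply.
Duty = $243,447.84 × 0.5% + 1,758 × $3.90 = $8,073.44.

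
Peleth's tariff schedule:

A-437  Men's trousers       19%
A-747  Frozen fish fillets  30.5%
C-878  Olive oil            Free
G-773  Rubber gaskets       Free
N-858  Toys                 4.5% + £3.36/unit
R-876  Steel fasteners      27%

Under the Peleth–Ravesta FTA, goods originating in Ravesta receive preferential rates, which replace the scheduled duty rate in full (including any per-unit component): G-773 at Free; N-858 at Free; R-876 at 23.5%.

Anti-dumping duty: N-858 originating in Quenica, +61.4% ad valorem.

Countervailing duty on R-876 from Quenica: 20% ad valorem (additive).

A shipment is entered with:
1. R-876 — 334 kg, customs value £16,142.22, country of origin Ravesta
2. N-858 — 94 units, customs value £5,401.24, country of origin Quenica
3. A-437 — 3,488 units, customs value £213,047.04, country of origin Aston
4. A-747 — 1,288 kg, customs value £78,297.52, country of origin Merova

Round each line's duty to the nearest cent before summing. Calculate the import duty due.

Line 1 (R-876, Ravesta, 334 kg, £16,142.22):
Base rate for R-876 is 27%.
Origin Ravesta qualifies under the Peleth–Ravesta agreement and R-876 is covered: preferential rate 23.5% applies instead.
The additional-duty order on R-876 targets Quenica, not Ravesta; it does not apply.
Duty = £16,142.22 × 23.5% = £3,793.42.
Line 2 (N-858, Quenica, 94 units, £5,401.24):
Base rate for N-858 is 4.5% + £3.36/unit.
N-858 has an FTA preferential rate, but origin Quenica is not Ravesta; base rate stands.
Additional duty on N-858 from Quenica: +61.4%. Applied ad valorem rate: 4.5% + 61.4% = 65.9%.
Duty = £5,401.24 × 65.9% + 94 × £3.36 = £3,875.26.
Line 3 (A-437, Aston, 3,488 units, £213,047.04):
Base rate for A-437 is 19%.
Duty = £213,047.04 × 19% = £40,478.94.
Line 4 (A-747, Merova, 1,288 kg, £78,297.52):
Base rate for A-747 is 30.5%.
Duty = £78,297.52 × 30.5% = £23,880.74.
Total = £3,793.42 + £3,875.26 + £40,478.94 + £23,880.74 = £72,028.36.

£72,028.36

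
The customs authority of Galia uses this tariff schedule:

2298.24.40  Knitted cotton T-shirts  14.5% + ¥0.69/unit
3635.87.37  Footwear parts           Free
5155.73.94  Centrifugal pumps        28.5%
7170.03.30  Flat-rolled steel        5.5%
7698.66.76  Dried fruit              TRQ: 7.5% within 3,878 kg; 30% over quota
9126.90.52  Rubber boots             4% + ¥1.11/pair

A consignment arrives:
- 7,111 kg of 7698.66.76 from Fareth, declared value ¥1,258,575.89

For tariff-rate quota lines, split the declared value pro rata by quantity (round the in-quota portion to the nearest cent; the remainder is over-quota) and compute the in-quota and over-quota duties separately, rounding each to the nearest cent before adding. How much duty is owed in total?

¥223,140.14

Line 1 (7698.66.76, Fareth, 7,111 kg, ¥1,258,575.89):
Code 7698.66.76 is under a tariff-rate quota (threshold 3,878 kg). In-quota: 3,878 kg at 7.5%; over-quota: 3,233 kg at 30%.
Pro-rata value split: in-quota = ¥1,258,575.89 × 3,878/7,111 = ¥686,367.22; over-quota = ¥1,258,575.89 − ¥686,367.22 = ¥572,208.67.
In-quota duty = ¥686,367.22 × 7.5% = ¥51,477.54. Over-quota duty = ¥572,208.67 × 30% = ¥171,662.60.
Line duty = ¥51,477.54 + ¥171,662.60 = ¥223,140.14.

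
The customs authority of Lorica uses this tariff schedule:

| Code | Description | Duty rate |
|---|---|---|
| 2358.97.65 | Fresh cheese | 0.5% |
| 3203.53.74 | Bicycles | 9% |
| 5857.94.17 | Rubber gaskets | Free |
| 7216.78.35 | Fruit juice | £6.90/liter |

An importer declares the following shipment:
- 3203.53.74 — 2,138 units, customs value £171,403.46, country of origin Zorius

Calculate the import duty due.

£15,426.31

Line 1 (3203.53.74, Zorius, 2,138 units, £171,403.46):
Base rate for 3203.53.74 is 9%.
Duty = £171,403.46 × 9% = £15,426.31.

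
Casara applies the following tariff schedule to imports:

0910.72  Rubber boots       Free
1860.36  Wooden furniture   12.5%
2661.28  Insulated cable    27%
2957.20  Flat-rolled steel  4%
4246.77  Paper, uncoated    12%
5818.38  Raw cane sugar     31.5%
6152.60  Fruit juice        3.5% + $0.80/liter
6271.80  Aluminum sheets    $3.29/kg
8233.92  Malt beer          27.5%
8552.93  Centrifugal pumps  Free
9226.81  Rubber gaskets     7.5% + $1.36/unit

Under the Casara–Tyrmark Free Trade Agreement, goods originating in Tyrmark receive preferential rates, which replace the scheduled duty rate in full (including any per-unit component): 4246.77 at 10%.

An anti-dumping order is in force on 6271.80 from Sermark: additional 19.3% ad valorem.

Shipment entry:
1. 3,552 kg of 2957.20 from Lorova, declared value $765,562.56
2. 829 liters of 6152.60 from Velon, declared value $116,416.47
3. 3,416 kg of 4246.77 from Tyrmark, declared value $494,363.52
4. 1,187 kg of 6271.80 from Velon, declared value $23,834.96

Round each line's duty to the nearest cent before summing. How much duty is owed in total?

Line 1 (2957.20, Lorova, 3,552 kg, $765,562.56):
Base rate for 2957.20 is 4%.
Duty = $765,562.56 × 4% = $30,622.50.
Line 2 (6152.60, Velon, 829 liters, $116,416.47):
Base rate for 6152.60 is 3.5% + $0.80/liter.
Duty = $116,416.47 × 3.5% + 829 × $0.80 = $4,737.78.
Line 3 (4246.77, Tyrmark, 3,416 kg, $494,363.52):
Base rate for 4246.77 is 12%.
Origin Tyrmark qualifies under the Casara–Tyrmark agreement and 4246.77 is covered: preferential rate 10% applies instead.
Duty = $494,363.52 × 10% = $49,436.35.
Line 4 (6271.80, Velon, 1,187 kg, $23,834.96):
Base rate for 6271.80 is $3.29/kg.
The additional-duty order on 6271.80 targets Sermark, not Velon; it does not apply.
Duty = 1,187 × $3.29 = $3,905.23.
Total = $30,622.50 + $4,737.78 + $49,436.35 + $3,905.23 = $88,701.86.

$88,701.86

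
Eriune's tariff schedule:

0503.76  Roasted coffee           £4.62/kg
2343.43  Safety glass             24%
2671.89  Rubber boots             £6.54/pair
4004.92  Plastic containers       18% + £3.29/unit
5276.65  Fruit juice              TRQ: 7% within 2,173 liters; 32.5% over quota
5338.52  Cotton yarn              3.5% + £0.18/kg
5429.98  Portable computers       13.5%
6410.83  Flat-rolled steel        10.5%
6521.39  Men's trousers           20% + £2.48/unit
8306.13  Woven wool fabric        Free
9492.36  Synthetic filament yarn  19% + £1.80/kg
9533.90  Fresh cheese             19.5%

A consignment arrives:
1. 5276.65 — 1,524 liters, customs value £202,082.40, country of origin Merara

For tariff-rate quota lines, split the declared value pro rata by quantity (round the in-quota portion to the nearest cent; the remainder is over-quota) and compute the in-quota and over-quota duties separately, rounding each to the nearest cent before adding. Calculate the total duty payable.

Line 1 (5276.65, Merara, 1,524 liters, £202,082.40):
Code 5276.65 is under a tariff-rate quota (threshold 2,173 liters). Quantity 1,524 liters is within the quota, so the in-quota rate 7% applies to the full value.
Duty = £202,082.40 × 7% = £14,145.77.

£14,145.77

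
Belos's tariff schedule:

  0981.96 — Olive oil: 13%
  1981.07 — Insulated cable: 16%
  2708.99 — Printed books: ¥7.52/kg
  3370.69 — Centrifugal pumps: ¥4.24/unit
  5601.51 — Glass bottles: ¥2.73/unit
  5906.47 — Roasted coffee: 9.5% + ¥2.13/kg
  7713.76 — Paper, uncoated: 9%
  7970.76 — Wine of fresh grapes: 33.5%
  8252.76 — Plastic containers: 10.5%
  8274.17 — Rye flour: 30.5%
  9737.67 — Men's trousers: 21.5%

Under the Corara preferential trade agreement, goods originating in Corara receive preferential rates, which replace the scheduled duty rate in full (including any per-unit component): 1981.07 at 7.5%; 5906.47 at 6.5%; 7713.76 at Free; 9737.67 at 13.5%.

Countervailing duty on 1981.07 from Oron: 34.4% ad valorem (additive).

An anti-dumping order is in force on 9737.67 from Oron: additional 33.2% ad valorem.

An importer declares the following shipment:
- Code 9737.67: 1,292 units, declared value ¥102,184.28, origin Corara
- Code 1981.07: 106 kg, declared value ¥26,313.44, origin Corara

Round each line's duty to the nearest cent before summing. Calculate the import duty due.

Line 1 (9737.67, Corara, 1,292 units, ¥102,184.28):
Base rate for 9737.67 is 21.5%.
Origin Corara qualifies under the Belos–Corara agreement and 9737.67 is covered: preferential rate 13.5% applies instead.
The additional-duty order on 9737.67 targets Oron, not Corara; it does not apply.
Duty = ¥102,184.28 × 13.5% = ¥13,794.88.
Line 2 (1981.07, Corara, 106 kg, ¥26,313.44):
Base rate for 1981.07 is 16%.
Origin Corara qualifies under the Belos–Corara agreement and 1981.07 is covered: preferential rate 7.5% applies instead.
The additional-duty order on 1981.07 targets Oron, not Corara; it does not apply.
Duty = ¥26,313.44 × 7.5% = ¥1,973.51.
Total = ¥13,794.88 + ¥1,973.51 = ¥15,768.39.

¥15,768.39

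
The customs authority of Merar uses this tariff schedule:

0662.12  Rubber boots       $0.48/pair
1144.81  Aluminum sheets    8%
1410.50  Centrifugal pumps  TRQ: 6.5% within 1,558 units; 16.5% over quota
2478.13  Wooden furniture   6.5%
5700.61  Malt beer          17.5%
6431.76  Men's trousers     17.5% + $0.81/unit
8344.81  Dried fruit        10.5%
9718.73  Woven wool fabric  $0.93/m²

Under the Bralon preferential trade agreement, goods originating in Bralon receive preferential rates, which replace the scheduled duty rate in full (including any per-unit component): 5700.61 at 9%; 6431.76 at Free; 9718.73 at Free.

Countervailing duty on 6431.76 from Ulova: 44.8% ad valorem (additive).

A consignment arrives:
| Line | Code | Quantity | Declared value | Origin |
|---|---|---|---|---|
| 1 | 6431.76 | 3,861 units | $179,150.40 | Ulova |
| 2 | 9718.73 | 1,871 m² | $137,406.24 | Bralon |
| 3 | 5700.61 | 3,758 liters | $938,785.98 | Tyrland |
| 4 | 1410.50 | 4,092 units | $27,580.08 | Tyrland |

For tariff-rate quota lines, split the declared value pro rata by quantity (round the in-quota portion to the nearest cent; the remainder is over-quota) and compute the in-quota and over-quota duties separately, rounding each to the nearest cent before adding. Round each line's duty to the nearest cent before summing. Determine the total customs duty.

$282,526.28

Line 1 (6431.76, Ulova, 3,861 units, $179,150.40):
Base rate for 6431.76 is 17.5% + $0.81/unit.
6431.76 has an FTA preferential rate, but origin Ulova is not Bralon; base rate stands.
Additional duty on 6431.76 from Ulova: +44.8%. Applied ad valorem rate: 17.5% + 44.8% = 62.3%.
Duty = $179,150.40 × 62.3% + 3,861 × $0.81 = $114,738.11.
Line 2 (9718.73, Bralon, 1,871 m², $137,406.24):
Base rate for 9718.73 is $0.93/m².
Origin Bralon qualifies under the Merar–Bralon agreement and 9718.73 is covered: preferential rate Free applies instead.
Duty = $137,406.24 × 0% = $0.00.
Line 3 (5700.61, Tyrland, 3,758 liters, $938,785.98):
Base rate for 5700.61 is 17.5%.
5700.61 has an FTA preferential rate, but origin Tyrland is not Bralon; base rate stands.
Duty = $938,785.98 × 17.5% = $164,287.55.
Line 4 (1410.50, Tyrland, 4,092 units, $27,580.08):
Code 1410.50 is under a tariff-rate quota (threshold 1,558 units). In-quota: 1,558 units at 6.5%; over-quota: 2,534 units at 16.5%.
Pro-rata value split: in-quota = $27,580.08 × 1,558/4,092 = $10,500.92; over-quota = $27,580.08 − $10,500.92 = $17,079.16.
In-quota duty = $10,500.92 × 6.5% = $682.56. Over-quota duty = $17,079.16 × 16.5% = $2,818.06.
Line duty = $682.56 + $2,818.06 = $3,500.62.
Total = $114,738.11 + $0.00 + $164,287.55 + $3,500.62 = $282,526.28.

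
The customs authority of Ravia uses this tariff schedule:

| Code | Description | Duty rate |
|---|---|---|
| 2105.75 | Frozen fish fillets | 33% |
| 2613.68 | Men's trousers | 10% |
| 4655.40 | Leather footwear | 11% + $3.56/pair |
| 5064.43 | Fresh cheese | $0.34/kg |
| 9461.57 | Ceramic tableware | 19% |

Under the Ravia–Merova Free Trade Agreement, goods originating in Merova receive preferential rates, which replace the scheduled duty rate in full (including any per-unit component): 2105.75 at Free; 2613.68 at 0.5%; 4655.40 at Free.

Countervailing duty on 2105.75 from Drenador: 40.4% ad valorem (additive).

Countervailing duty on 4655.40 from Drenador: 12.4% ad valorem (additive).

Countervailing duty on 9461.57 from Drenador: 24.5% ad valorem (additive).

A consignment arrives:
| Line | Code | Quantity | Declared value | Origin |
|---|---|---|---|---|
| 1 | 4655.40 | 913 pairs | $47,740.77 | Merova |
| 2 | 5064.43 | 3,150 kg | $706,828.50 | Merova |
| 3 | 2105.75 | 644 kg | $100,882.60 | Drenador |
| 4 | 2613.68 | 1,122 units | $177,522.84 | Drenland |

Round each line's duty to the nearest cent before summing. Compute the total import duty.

Line 1 (4655.40, Merova, 913 pairs, $47,740.77):
Base rate for 4655.40 is 11% + $3.56/pair.
Origin Merova qualifies under the Ravia–Merova agreement and 4655.40 is covered: preferential rate Free applies instead.
The additional-duty order on 4655.40 targets Drenador, not Merova; it does not apply.
Duty = $47,740.77 × 0% = $0.00.
Line 2 (5064.43, Merova, 3,150 kg, $706,828.50):
Base rate for 5064.43 is $0.34/kg.
Origin Merova is the FTA partner but 5064.43 is not on the preference list; base rate stands.
Duty = 3,150 × $0.34 = $1,071.00.
Line 3 (2105.75, Drenador, 644 kg, $100,882.60):
Base rate for 2105.75 is 33%.
2105.75 has an FTA preferential rate, but origin Drenador is not Merova; base rate stands.
Additional duty on 2105.75 from Drenador: +40.4%. Applied ad valorem rate: 33% + 40.4% = 73.4%.
Duty = $100,882.60 × 73.4% = $74,047.83.
Line 4 (2613.68, Drenland, 1,122 units, $177,522.84):
Base rate for 2613.68 is 10%.
2613.68 has an FTA preferential rate, but origin Drenland is not Merova; base rate stands.
Duty = $177,522.84 × 10% = $17,752.28.
Total = $0.00 + $1,071.00 + $74,047.83 + $17,752.28 = $92,871.11.

$92,871.11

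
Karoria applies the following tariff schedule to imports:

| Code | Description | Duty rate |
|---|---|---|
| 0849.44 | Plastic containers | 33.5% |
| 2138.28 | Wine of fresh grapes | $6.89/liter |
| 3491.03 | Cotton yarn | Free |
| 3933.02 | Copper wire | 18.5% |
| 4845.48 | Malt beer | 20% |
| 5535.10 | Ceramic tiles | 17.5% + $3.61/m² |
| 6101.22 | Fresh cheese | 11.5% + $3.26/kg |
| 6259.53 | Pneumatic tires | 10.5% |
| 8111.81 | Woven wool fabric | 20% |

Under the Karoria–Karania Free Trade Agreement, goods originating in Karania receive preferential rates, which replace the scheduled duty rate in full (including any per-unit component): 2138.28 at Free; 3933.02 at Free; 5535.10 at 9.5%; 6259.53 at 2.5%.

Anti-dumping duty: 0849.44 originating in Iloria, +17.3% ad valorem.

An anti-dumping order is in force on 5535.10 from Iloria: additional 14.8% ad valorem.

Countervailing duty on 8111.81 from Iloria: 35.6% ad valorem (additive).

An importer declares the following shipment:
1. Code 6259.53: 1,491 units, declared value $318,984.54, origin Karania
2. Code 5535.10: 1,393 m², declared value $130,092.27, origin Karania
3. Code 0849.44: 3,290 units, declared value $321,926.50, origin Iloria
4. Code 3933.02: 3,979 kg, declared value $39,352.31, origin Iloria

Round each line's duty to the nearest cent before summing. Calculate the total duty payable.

$191,152.22

Line 1 (6259.53, Karania, 1,491 units, $318,984.54):
Base rate for 6259.53 is 10.5%.
Origin Karania qualifies under the Karoria–Karania agreement and 6259.53 is covered: preferential rate 2.5% applies instead.
Duty = $318,984.54 × 2.5% = $7,974.61.
Line 2 (5535.10, Karania, 1,393 m², $130,092.27):
Base rate for 5535.10 is 17.5% + $3.61/m².
Origin Karania qualifies under the Karoria–Karania agreement and 5535.10 is covered: preferential rate 9.5% applies instead.
The additional-duty order on 5535.10 targets Iloria, not Karania; it does not apply.
Duty = $130,092.27 × 9.5% = $12,358.77.
Line 3 (0849.44, Iloria, 3,290 units, $321,926.50):
Base rate for 0849.44 is 33.5%.
Additional duty on 0849.44 from Iloria: +17.3%. Applied ad valorem rate: 33.5% + 17.3% = 50.8%.
Duty = $321,926.50 × 50.8% = $163,538.66.
Line 4 (3933.02, Iloria, 3,979 kg, $39,352.31):
Base rate for 3933.02 is 18.5%.
3933.02 has an FTA preferential rate, but origin Iloria is not Karania; base rate stands.
Duty = $39,352.31 × 18.5% = $7,280.18.
Total = $7,974.61 + $12,358.77 + $163,538.66 + $7,280.18 = $191,152.22.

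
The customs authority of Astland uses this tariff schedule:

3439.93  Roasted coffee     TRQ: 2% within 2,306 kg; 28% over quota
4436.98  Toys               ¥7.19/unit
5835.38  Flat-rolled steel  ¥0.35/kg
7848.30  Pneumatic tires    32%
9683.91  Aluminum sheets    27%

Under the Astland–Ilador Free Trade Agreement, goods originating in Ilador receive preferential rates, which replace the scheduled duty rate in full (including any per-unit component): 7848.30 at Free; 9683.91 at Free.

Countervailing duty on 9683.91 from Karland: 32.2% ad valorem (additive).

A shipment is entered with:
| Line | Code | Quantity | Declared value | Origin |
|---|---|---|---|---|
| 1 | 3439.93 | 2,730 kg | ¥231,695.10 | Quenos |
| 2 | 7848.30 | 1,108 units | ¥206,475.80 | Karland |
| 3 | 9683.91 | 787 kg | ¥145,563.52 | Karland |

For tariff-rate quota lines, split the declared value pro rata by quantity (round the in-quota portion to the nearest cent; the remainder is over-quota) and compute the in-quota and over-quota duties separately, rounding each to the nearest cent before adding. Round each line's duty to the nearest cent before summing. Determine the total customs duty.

¥166,235.83

Line 1 (3439.93, Quenos, 2,730 kg, ¥231,695.10):
Code 3439.93 is under a tariff-rate quota (threshold 2,306 kg). In-quota: 2,306 kg at 2%; over-quota: 424 kg at 28%.
Pro-rata value split: in-quota = ¥231,695.10 × 2,306/2,730 = ¥195,710.22; over-quota = ¥231,695.10 − ¥195,710.22 = ¥35,984.88.
In-quota duty = ¥195,710.22 × 2% = ¥3,914.20. Over-quota duty = ¥35,984.88 × 28% = ¥10,075.77.
Line duty = ¥3,914.20 + ¥10,075.77 = ¥13,989.97.
Line 2 (7848.30, Karland, 1,108 units, ¥206,475.80):
Base rate for 7848.30 is 32%.
7848.30 has an FTA preferential rate, but origin Karland is not Ilador; base rate stands.
Duty = ¥206,475.80 × 32% = ¥66,072.26.
Line 3 (9683.91, Karland, 787 kg, ¥145,563.52):
Base rate for 9683.91 is 27%.
9683.91 has an FTA preferential rate, but origin Karland is not Ilador; base rate stands.
Additional duty on 9683.91 from Karland: +32.2%. Applied ad valorem rate: 27% + 32.2% = 59.2%.
Duty = ¥145,563.52 × 59.2% = ¥86,173.60.
Total = ¥13,989.97 + ¥66,072.26 + ¥86,173.60 = ¥166,235.83.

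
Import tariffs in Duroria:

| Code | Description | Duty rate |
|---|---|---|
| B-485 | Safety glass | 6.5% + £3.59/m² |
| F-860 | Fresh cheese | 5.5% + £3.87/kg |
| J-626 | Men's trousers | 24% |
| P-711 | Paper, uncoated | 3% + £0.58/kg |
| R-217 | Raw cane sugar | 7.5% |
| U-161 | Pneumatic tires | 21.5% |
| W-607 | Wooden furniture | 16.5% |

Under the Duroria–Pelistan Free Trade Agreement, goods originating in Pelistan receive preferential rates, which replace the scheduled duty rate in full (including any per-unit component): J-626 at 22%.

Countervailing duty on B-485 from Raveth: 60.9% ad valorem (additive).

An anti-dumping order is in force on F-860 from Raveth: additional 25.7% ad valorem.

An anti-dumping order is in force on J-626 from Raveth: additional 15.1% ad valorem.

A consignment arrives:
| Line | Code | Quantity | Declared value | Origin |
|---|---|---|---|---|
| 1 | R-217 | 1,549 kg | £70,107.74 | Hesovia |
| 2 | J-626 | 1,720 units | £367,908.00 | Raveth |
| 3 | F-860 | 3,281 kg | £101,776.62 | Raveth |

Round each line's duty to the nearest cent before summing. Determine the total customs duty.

Line 1 (R-217, Hesovia, 1,549 kg, £70,107.74):
Base rate for R-217 is 7.5%.
Duty = £70,107.74 × 7.5% = £5,258.08.
Line 2 (J-626, Raveth, 1,720 units, £367,908.00):
Base rate for J-626 is 24%.
J-626 has an FTA preferential rate, but origin Raveth is not Pelistan; base rate stands.
Additional duty on J-626 from Raveth: +15.1%. Applied ad valorem rate: 24% + 15.1% = 39.1%.
Duty = £367,908.00 × 39.1% = £143,852.03.
Line 3 (F-860, Raveth, 3,281 kg, £101,776.62):
Base rate for F-860 is 5.5% + £3.87/kg.
Additional duty on F-860 from Raveth: +25.7%. Applied ad valorem rate: 5.5% + 25.7% = 31.2%.
Duty = £101,776.62 × 31.2% + 3,281 × £3.87 = £44,451.78.
Total = £5,258.08 + £143,852.03 + £44,451.78 = £193,561.89.

£193,561.89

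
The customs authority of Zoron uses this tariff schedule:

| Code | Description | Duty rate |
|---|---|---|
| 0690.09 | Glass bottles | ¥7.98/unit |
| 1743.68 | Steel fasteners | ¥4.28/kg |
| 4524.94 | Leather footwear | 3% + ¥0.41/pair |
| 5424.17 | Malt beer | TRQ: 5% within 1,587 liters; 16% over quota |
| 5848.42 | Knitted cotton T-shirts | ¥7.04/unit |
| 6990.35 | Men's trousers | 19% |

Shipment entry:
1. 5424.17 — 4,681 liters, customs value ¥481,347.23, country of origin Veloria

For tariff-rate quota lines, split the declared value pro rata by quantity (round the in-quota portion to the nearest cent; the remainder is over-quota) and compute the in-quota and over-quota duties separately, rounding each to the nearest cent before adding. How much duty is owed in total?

¥59,064.52

Line 1 (5424.17, Veloria, 4,681 liters, ¥481,347.23):
Code 5424.17 is under a tariff-rate quota (threshold 1,587 liters). In-quota: 1,587 liters at 5%; over-quota: 3,094 liters at 16%.
Pro-rata value split: in-quota = ¥481,347.23 × 1,587/4,681 = ¥163,191.21; over-quota = ¥481,347.23 − ¥163,191.21 = ¥318,156.02.
In-quota duty = ¥163,191.21 × 5% = ¥8,159.56. Over-quota duty = ¥318,156.02 × 16% = ¥50,904.96.
Line duty = ¥8,159.56 + ¥50,904.96 = ¥59,064.52.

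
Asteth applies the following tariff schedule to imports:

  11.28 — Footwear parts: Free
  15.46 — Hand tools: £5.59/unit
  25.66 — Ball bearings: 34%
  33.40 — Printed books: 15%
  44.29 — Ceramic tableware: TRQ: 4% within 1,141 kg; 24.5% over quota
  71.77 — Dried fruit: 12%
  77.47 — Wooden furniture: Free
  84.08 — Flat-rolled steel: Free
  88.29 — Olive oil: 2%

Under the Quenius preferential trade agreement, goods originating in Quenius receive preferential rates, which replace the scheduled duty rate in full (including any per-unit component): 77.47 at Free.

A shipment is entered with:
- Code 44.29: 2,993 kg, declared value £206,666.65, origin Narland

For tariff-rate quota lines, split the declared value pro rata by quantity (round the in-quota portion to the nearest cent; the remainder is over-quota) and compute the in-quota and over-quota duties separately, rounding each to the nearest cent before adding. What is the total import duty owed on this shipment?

£34,482.19

Line 1 (44.29, Narland, 2,993 kg, £206,666.65):
Code 44.29 is under a tariff-rate quota (threshold 1,141 kg). In-quota: 1,141 kg at 4%; over-quota: 1,852 kg at 24.5%.
Pro-rata value split: in-quota = £206,666.65 × 1,141/2,993 = £78,786.05; over-quota = £206,666.65 − £78,786.05 = £127,880.60.
In-quota duty = £78,786.05 × 4% = £3,151.44. Over-quota duty = £127,880.60 × 24.5% = £31,330.75.
Line duty = £3,151.44 + £31,330.75 = £34,482.19.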